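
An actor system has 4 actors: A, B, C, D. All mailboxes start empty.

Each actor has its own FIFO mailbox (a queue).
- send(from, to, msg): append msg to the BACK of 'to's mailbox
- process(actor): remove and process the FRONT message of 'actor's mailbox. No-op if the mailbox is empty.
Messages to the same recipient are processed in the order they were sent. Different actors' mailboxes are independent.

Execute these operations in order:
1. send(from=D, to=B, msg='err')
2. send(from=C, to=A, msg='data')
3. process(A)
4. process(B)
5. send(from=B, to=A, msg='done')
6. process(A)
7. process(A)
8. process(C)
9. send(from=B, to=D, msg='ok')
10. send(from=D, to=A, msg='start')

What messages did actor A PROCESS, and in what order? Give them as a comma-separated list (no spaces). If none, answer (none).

After 1 (send(from=D, to=B, msg='err')): A:[] B:[err] C:[] D:[]
After 2 (send(from=C, to=A, msg='data')): A:[data] B:[err] C:[] D:[]
After 3 (process(A)): A:[] B:[err] C:[] D:[]
After 4 (process(B)): A:[] B:[] C:[] D:[]
After 5 (send(from=B, to=A, msg='done')): A:[done] B:[] C:[] D:[]
After 6 (process(A)): A:[] B:[] C:[] D:[]
After 7 (process(A)): A:[] B:[] C:[] D:[]
After 8 (process(C)): A:[] B:[] C:[] D:[]
After 9 (send(from=B, to=D, msg='ok')): A:[] B:[] C:[] D:[ok]
After 10 (send(from=D, to=A, msg='start')): A:[start] B:[] C:[] D:[ok]

Answer: data,done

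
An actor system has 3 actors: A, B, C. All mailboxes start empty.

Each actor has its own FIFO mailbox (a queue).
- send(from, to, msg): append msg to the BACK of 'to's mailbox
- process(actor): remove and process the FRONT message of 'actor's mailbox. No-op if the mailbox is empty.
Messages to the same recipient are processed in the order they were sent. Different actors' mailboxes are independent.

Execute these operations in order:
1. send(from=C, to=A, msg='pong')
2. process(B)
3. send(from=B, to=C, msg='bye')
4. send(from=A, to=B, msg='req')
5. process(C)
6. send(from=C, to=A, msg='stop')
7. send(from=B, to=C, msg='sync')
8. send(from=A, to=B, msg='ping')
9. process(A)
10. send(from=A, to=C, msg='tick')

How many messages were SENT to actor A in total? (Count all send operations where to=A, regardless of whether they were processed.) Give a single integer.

Answer: 2

Derivation:
After 1 (send(from=C, to=A, msg='pong')): A:[pong] B:[] C:[]
After 2 (process(B)): A:[pong] B:[] C:[]
After 3 (send(from=B, to=C, msg='bye')): A:[pong] B:[] C:[bye]
After 4 (send(from=A, to=B, msg='req')): A:[pong] B:[req] C:[bye]
After 5 (process(C)): A:[pong] B:[req] C:[]
After 6 (send(from=C, to=A, msg='stop')): A:[pong,stop] B:[req] C:[]
After 7 (send(from=B, to=C, msg='sync')): A:[pong,stop] B:[req] C:[sync]
After 8 (send(from=A, to=B, msg='ping')): A:[pong,stop] B:[req,ping] C:[sync]
After 9 (process(A)): A:[stop] B:[req,ping] C:[sync]
After 10 (send(from=A, to=C, msg='tick')): A:[stop] B:[req,ping] C:[sync,tick]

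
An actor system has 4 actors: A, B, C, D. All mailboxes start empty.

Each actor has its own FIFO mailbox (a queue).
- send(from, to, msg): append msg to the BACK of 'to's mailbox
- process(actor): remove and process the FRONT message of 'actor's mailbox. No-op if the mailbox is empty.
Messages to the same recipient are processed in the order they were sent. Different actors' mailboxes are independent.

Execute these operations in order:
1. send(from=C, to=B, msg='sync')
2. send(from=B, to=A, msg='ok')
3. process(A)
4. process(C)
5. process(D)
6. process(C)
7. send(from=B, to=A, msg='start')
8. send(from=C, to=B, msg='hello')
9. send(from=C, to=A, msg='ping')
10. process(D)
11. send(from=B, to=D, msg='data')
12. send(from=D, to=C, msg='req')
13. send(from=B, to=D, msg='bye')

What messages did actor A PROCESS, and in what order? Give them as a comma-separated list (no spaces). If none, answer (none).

After 1 (send(from=C, to=B, msg='sync')): A:[] B:[sync] C:[] D:[]
After 2 (send(from=B, to=A, msg='ok')): A:[ok] B:[sync] C:[] D:[]
After 3 (process(A)): A:[] B:[sync] C:[] D:[]
After 4 (process(C)): A:[] B:[sync] C:[] D:[]
After 5 (process(D)): A:[] B:[sync] C:[] D:[]
After 6 (process(C)): A:[] B:[sync] C:[] D:[]
After 7 (send(from=B, to=A, msg='start')): A:[start] B:[sync] C:[] D:[]
After 8 (send(from=C, to=B, msg='hello')): A:[start] B:[sync,hello] C:[] D:[]
After 9 (send(from=C, to=A, msg='ping')): A:[start,ping] B:[sync,hello] C:[] D:[]
After 10 (process(D)): A:[start,ping] B:[sync,hello] C:[] D:[]
After 11 (send(from=B, to=D, msg='data')): A:[start,ping] B:[sync,hello] C:[] D:[data]
After 12 (send(from=D, to=C, msg='req')): A:[start,ping] B:[sync,hello] C:[req] D:[data]
After 13 (send(from=B, to=D, msg='bye')): A:[start,ping] B:[sync,hello] C:[req] D:[data,bye]

Answer: ok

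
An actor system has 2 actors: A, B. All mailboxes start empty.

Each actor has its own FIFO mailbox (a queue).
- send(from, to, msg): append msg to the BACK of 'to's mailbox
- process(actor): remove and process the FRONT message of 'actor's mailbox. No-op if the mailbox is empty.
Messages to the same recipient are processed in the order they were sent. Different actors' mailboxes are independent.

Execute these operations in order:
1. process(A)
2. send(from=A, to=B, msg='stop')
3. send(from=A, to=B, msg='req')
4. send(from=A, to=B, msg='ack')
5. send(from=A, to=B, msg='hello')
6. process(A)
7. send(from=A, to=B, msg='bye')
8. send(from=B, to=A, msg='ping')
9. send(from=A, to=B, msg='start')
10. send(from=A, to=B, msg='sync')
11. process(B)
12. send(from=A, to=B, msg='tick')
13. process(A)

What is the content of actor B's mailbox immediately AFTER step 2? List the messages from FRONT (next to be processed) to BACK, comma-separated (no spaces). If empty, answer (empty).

After 1 (process(A)): A:[] B:[]
After 2 (send(from=A, to=B, msg='stop')): A:[] B:[stop]

stop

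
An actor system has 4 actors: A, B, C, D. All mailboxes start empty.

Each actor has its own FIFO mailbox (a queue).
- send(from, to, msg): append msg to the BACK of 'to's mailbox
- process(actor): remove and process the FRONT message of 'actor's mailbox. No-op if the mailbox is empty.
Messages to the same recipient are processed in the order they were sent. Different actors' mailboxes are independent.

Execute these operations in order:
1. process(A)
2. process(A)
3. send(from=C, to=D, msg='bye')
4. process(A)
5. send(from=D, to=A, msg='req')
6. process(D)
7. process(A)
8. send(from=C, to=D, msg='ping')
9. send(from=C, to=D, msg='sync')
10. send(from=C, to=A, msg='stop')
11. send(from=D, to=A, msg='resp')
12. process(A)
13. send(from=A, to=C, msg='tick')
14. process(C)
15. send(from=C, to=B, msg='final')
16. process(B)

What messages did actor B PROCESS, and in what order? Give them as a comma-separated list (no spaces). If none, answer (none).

Answer: final

Derivation:
After 1 (process(A)): A:[] B:[] C:[] D:[]
After 2 (process(A)): A:[] B:[] C:[] D:[]
After 3 (send(from=C, to=D, msg='bye')): A:[] B:[] C:[] D:[bye]
After 4 (process(A)): A:[] B:[] C:[] D:[bye]
After 5 (send(from=D, to=A, msg='req')): A:[req] B:[] C:[] D:[bye]
After 6 (process(D)): A:[req] B:[] C:[] D:[]
After 7 (process(A)): A:[] B:[] C:[] D:[]
After 8 (send(from=C, to=D, msg='ping')): A:[] B:[] C:[] D:[ping]
After 9 (send(from=C, to=D, msg='sync')): A:[] B:[] C:[] D:[ping,sync]
After 10 (send(from=C, to=A, msg='stop')): A:[stop] B:[] C:[] D:[ping,sync]
After 11 (send(from=D, to=A, msg='resp')): A:[stop,resp] B:[] C:[] D:[ping,sync]
After 12 (process(A)): A:[resp] B:[] C:[] D:[ping,sync]
After 13 (send(from=A, to=C, msg='tick')): A:[resp] B:[] C:[tick] D:[ping,sync]
After 14 (process(C)): A:[resp] B:[] C:[] D:[ping,sync]
After 15 (send(from=C, to=B, msg='final')): A:[resp] B:[final] C:[] D:[ping,sync]
After 16 (process(B)): A:[resp] B:[] C:[] D:[ping,sync]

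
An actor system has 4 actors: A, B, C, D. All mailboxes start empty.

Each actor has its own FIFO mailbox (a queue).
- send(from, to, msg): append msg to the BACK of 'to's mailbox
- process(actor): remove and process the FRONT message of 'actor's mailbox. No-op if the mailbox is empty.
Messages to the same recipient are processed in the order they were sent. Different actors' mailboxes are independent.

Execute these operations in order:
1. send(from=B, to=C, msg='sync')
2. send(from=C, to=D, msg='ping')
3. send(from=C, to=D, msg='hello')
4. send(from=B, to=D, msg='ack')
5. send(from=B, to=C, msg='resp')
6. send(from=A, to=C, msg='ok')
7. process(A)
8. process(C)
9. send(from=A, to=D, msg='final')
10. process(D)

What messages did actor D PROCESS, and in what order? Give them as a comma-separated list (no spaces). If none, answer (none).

Answer: ping

Derivation:
After 1 (send(from=B, to=C, msg='sync')): A:[] B:[] C:[sync] D:[]
After 2 (send(from=C, to=D, msg='ping')): A:[] B:[] C:[sync] D:[ping]
After 3 (send(from=C, to=D, msg='hello')): A:[] B:[] C:[sync] D:[ping,hello]
After 4 (send(from=B, to=D, msg='ack')): A:[] B:[] C:[sync] D:[ping,hello,ack]
After 5 (send(from=B, to=C, msg='resp')): A:[] B:[] C:[sync,resp] D:[ping,hello,ack]
After 6 (send(from=A, to=C, msg='ok')): A:[] B:[] C:[sync,resp,ok] D:[ping,hello,ack]
After 7 (process(A)): A:[] B:[] C:[sync,resp,ok] D:[ping,hello,ack]
After 8 (process(C)): A:[] B:[] C:[resp,ok] D:[ping,hello,ack]
After 9 (send(from=A, to=D, msg='final')): A:[] B:[] C:[resp,ok] D:[ping,hello,ack,final]
After 10 (process(D)): A:[] B:[] C:[resp,ok] D:[hello,ack,final]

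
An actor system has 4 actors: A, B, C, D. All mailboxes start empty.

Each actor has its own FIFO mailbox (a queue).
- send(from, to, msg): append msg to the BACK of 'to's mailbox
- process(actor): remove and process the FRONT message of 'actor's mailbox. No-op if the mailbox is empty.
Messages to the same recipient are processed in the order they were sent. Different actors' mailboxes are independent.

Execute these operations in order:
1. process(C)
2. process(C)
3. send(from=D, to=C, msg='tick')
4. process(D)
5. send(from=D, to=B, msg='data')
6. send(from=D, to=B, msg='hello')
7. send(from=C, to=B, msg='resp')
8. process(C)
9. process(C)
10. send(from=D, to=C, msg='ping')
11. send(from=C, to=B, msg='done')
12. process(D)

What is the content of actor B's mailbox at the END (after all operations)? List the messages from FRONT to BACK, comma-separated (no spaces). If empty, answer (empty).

Answer: data,hello,resp,done

Derivation:
After 1 (process(C)): A:[] B:[] C:[] D:[]
After 2 (process(C)): A:[] B:[] C:[] D:[]
After 3 (send(from=D, to=C, msg='tick')): A:[] B:[] C:[tick] D:[]
After 4 (process(D)): A:[] B:[] C:[tick] D:[]
After 5 (send(from=D, to=B, msg='data')): A:[] B:[data] C:[tick] D:[]
After 6 (send(from=D, to=B, msg='hello')): A:[] B:[data,hello] C:[tick] D:[]
After 7 (send(from=C, to=B, msg='resp')): A:[] B:[data,hello,resp] C:[tick] D:[]
After 8 (process(C)): A:[] B:[data,hello,resp] C:[] D:[]
After 9 (process(C)): A:[] B:[data,hello,resp] C:[] D:[]
After 10 (send(from=D, to=C, msg='ping')): A:[] B:[data,hello,resp] C:[ping] D:[]
After 11 (send(from=C, to=B, msg='done')): A:[] B:[data,hello,resp,done] C:[ping] D:[]
After 12 (process(D)): A:[] B:[data,hello,resp,done] C:[ping] D:[]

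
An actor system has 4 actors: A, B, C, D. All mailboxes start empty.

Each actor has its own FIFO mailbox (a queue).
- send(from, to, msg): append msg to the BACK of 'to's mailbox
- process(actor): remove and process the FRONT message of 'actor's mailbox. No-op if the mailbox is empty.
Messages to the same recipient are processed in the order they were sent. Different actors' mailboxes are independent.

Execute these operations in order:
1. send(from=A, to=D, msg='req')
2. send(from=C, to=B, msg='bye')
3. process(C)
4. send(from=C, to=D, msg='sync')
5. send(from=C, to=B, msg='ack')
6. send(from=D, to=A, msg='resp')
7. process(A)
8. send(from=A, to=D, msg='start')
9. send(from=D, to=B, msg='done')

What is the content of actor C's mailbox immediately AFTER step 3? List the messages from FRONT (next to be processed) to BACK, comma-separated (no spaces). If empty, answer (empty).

After 1 (send(from=A, to=D, msg='req')): A:[] B:[] C:[] D:[req]
After 2 (send(from=C, to=B, msg='bye')): A:[] B:[bye] C:[] D:[req]
After 3 (process(C)): A:[] B:[bye] C:[] D:[req]

(empty)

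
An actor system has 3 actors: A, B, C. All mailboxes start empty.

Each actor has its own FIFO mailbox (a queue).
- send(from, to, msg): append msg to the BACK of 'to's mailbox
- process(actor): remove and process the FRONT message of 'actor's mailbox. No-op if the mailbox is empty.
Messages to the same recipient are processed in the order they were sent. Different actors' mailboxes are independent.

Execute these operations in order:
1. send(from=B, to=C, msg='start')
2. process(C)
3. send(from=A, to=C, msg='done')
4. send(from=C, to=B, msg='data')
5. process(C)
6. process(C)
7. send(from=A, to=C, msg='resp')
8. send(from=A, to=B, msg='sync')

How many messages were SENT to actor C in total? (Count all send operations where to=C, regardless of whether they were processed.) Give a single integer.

Answer: 3

Derivation:
After 1 (send(from=B, to=C, msg='start')): A:[] B:[] C:[start]
After 2 (process(C)): A:[] B:[] C:[]
After 3 (send(from=A, to=C, msg='done')): A:[] B:[] C:[done]
After 4 (send(from=C, to=B, msg='data')): A:[] B:[data] C:[done]
After 5 (process(C)): A:[] B:[data] C:[]
After 6 (process(C)): A:[] B:[data] C:[]
After 7 (send(from=A, to=C, msg='resp')): A:[] B:[data] C:[resp]
After 8 (send(from=A, to=B, msg='sync')): A:[] B:[data,sync] C:[resp]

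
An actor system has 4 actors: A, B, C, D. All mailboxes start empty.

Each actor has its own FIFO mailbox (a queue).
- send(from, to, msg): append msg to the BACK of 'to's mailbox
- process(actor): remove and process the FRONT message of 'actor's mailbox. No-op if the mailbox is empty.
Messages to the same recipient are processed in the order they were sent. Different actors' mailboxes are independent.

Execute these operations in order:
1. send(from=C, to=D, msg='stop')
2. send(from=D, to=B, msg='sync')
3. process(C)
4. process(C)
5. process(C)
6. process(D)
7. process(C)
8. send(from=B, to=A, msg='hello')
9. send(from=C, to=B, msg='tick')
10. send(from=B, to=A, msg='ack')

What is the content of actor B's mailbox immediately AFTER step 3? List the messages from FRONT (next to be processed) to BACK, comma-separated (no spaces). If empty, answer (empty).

After 1 (send(from=C, to=D, msg='stop')): A:[] B:[] C:[] D:[stop]
After 2 (send(from=D, to=B, msg='sync')): A:[] B:[sync] C:[] D:[stop]
After 3 (process(C)): A:[] B:[sync] C:[] D:[stop]

sync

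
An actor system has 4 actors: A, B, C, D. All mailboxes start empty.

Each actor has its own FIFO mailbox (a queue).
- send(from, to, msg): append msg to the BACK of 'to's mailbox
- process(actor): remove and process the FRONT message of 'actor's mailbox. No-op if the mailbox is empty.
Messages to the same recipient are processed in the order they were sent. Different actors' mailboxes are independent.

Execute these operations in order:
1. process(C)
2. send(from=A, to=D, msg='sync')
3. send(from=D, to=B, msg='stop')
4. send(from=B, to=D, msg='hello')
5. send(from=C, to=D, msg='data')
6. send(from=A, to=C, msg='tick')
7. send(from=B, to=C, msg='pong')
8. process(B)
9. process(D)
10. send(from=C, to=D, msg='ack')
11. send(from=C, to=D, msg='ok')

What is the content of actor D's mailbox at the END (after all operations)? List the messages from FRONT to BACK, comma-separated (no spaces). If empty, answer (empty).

Answer: hello,data,ack,ok

Derivation:
After 1 (process(C)): A:[] B:[] C:[] D:[]
After 2 (send(from=A, to=D, msg='sync')): A:[] B:[] C:[] D:[sync]
After 3 (send(from=D, to=B, msg='stop')): A:[] B:[stop] C:[] D:[sync]
After 4 (send(from=B, to=D, msg='hello')): A:[] B:[stop] C:[] D:[sync,hello]
After 5 (send(from=C, to=D, msg='data')): A:[] B:[stop] C:[] D:[sync,hello,data]
After 6 (send(from=A, to=C, msg='tick')): A:[] B:[stop] C:[tick] D:[sync,hello,data]
After 7 (send(from=B, to=C, msg='pong')): A:[] B:[stop] C:[tick,pong] D:[sync,hello,data]
After 8 (process(B)): A:[] B:[] C:[tick,pong] D:[sync,hello,data]
After 9 (process(D)): A:[] B:[] C:[tick,pong] D:[hello,data]
After 10 (send(from=C, to=D, msg='ack')): A:[] B:[] C:[tick,pong] D:[hello,data,ack]
After 11 (send(from=C, to=D, msg='ok')): A:[] B:[] C:[tick,pong] D:[hello,data,ack,ok]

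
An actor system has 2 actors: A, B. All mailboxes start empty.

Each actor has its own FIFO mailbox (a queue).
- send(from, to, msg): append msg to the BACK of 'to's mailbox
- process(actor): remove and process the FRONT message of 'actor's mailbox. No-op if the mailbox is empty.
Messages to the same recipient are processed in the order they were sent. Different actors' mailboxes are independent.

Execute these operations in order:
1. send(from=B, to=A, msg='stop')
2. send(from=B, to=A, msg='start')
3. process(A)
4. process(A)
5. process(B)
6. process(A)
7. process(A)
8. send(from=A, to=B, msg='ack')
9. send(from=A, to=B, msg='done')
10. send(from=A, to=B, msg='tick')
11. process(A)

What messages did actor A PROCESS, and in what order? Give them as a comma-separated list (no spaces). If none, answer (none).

After 1 (send(from=B, to=A, msg='stop')): A:[stop] B:[]
After 2 (send(from=B, to=A, msg='start')): A:[stop,start] B:[]
After 3 (process(A)): A:[start] B:[]
After 4 (process(A)): A:[] B:[]
After 5 (process(B)): A:[] B:[]
After 6 (process(A)): A:[] B:[]
After 7 (process(A)): A:[] B:[]
After 8 (send(from=A, to=B, msg='ack')): A:[] B:[ack]
After 9 (send(from=A, to=B, msg='done')): A:[] B:[ack,done]
After 10 (send(from=A, to=B, msg='tick')): A:[] B:[ack,done,tick]
After 11 (process(A)): A:[] B:[ack,done,tick]

Answer: stop,start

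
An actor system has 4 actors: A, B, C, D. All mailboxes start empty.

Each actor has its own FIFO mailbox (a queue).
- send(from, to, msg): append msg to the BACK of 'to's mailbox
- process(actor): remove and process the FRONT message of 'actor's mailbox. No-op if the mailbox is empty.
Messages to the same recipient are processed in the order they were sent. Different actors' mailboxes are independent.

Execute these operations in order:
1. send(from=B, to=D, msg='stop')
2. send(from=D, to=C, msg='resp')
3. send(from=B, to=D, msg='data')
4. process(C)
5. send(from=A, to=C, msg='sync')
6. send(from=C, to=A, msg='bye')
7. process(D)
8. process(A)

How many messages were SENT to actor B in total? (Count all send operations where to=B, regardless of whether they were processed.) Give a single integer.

Answer: 0

Derivation:
After 1 (send(from=B, to=D, msg='stop')): A:[] B:[] C:[] D:[stop]
After 2 (send(from=D, to=C, msg='resp')): A:[] B:[] C:[resp] D:[stop]
After 3 (send(from=B, to=D, msg='data')): A:[] B:[] C:[resp] D:[stop,data]
After 4 (process(C)): A:[] B:[] C:[] D:[stop,data]
After 5 (send(from=A, to=C, msg='sync')): A:[] B:[] C:[sync] D:[stop,data]
After 6 (send(from=C, to=A, msg='bye')): A:[bye] B:[] C:[sync] D:[stop,data]
After 7 (process(D)): A:[bye] B:[] C:[sync] D:[data]
After 8 (process(A)): A:[] B:[] C:[sync] D:[data]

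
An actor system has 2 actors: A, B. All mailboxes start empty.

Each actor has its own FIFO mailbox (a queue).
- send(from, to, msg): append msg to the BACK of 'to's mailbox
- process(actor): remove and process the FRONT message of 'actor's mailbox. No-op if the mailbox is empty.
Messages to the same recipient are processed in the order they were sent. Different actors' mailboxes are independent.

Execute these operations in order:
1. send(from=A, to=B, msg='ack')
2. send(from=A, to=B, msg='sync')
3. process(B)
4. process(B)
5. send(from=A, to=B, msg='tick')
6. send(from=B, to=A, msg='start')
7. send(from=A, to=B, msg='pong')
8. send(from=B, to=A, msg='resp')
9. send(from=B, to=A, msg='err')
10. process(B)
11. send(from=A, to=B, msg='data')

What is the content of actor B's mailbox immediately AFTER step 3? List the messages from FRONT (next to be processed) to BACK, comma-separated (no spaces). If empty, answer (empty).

After 1 (send(from=A, to=B, msg='ack')): A:[] B:[ack]
After 2 (send(from=A, to=B, msg='sync')): A:[] B:[ack,sync]
After 3 (process(B)): A:[] B:[sync]

sync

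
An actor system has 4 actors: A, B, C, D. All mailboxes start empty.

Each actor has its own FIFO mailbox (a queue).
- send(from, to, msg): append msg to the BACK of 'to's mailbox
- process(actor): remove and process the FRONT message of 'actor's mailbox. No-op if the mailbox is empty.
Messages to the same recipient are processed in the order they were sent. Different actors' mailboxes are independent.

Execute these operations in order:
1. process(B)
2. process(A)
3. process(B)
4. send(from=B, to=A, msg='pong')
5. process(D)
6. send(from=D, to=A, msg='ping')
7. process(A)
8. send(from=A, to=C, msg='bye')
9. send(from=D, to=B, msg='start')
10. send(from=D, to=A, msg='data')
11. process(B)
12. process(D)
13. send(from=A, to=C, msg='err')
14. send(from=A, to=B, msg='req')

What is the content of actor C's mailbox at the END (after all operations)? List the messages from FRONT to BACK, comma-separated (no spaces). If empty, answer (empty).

Answer: bye,err

Derivation:
After 1 (process(B)): A:[] B:[] C:[] D:[]
After 2 (process(A)): A:[] B:[] C:[] D:[]
After 3 (process(B)): A:[] B:[] C:[] D:[]
After 4 (send(from=B, to=A, msg='pong')): A:[pong] B:[] C:[] D:[]
After 5 (process(D)): A:[pong] B:[] C:[] D:[]
After 6 (send(from=D, to=A, msg='ping')): A:[pong,ping] B:[] C:[] D:[]
After 7 (process(A)): A:[ping] B:[] C:[] D:[]
After 8 (send(from=A, to=C, msg='bye')): A:[ping] B:[] C:[bye] D:[]
After 9 (send(from=D, to=B, msg='start')): A:[ping] B:[start] C:[bye] D:[]
After 10 (send(from=D, to=A, msg='data')): A:[ping,data] B:[start] C:[bye] D:[]
After 11 (process(B)): A:[ping,data] B:[] C:[bye] D:[]
After 12 (process(D)): A:[ping,data] B:[] C:[bye] D:[]
After 13 (send(from=A, to=C, msg='err')): A:[ping,data] B:[] C:[bye,err] D:[]
After 14 (send(from=A, to=B, msg='req')): A:[ping,data] B:[req] C:[bye,err] D:[]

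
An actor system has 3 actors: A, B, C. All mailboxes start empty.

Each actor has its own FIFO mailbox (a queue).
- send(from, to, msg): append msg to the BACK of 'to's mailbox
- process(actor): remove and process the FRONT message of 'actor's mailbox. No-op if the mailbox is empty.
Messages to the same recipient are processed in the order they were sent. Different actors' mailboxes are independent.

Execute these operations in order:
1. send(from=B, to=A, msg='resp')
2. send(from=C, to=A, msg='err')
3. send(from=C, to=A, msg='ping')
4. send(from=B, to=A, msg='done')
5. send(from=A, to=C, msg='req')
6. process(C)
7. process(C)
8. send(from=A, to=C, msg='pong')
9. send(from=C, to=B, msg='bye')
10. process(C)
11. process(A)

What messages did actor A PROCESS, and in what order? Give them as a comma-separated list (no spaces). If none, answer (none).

After 1 (send(from=B, to=A, msg='resp')): A:[resp] B:[] C:[]
After 2 (send(from=C, to=A, msg='err')): A:[resp,err] B:[] C:[]
After 3 (send(from=C, to=A, msg='ping')): A:[resp,err,ping] B:[] C:[]
After 4 (send(from=B, to=A, msg='done')): A:[resp,err,ping,done] B:[] C:[]
After 5 (send(from=A, to=C, msg='req')): A:[resp,err,ping,done] B:[] C:[req]
After 6 (process(C)): A:[resp,err,ping,done] B:[] C:[]
After 7 (process(C)): A:[resp,err,ping,done] B:[] C:[]
After 8 (send(from=A, to=C, msg='pong')): A:[resp,err,ping,done] B:[] C:[pong]
After 9 (send(from=C, to=B, msg='bye')): A:[resp,err,ping,done] B:[bye] C:[pong]
After 10 (process(C)): A:[resp,err,ping,done] B:[bye] C:[]
After 11 (process(A)): A:[err,ping,done] B:[bye] C:[]

Answer: resp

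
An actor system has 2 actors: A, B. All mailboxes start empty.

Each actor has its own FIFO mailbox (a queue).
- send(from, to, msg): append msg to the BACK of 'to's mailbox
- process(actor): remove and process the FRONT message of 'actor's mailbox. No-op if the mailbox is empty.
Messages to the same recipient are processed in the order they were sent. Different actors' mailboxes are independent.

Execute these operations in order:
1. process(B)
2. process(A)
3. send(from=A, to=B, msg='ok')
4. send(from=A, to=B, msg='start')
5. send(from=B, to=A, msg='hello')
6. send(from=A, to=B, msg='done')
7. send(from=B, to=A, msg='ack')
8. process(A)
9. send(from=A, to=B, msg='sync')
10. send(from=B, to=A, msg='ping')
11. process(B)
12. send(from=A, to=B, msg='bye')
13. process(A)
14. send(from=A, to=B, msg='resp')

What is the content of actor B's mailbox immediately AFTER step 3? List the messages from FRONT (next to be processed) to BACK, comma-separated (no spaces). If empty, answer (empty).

After 1 (process(B)): A:[] B:[]
After 2 (process(A)): A:[] B:[]
After 3 (send(from=A, to=B, msg='ok')): A:[] B:[ok]

ok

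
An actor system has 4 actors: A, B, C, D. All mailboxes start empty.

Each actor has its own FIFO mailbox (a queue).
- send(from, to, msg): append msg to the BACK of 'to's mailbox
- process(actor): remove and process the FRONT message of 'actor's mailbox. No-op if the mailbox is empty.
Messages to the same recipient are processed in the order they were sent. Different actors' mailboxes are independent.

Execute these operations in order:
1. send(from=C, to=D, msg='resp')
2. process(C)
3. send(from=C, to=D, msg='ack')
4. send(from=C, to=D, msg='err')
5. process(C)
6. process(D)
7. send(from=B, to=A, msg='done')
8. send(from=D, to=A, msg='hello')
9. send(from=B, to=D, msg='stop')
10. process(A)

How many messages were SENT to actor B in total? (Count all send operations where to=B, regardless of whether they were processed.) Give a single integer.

Answer: 0

Derivation:
After 1 (send(from=C, to=D, msg='resp')): A:[] B:[] C:[] D:[resp]
After 2 (process(C)): A:[] B:[] C:[] D:[resp]
After 3 (send(from=C, to=D, msg='ack')): A:[] B:[] C:[] D:[resp,ack]
After 4 (send(from=C, to=D, msg='err')): A:[] B:[] C:[] D:[resp,ack,err]
After 5 (process(C)): A:[] B:[] C:[] D:[resp,ack,err]
After 6 (process(D)): A:[] B:[] C:[] D:[ack,err]
After 7 (send(from=B, to=A, msg='done')): A:[done] B:[] C:[] D:[ack,err]
After 8 (send(from=D, to=A, msg='hello')): A:[done,hello] B:[] C:[] D:[ack,err]
After 9 (send(from=B, to=D, msg='stop')): A:[done,hello] B:[] C:[] D:[ack,err,stop]
After 10 (process(A)): A:[hello] B:[] C:[] D:[ack,err,stop]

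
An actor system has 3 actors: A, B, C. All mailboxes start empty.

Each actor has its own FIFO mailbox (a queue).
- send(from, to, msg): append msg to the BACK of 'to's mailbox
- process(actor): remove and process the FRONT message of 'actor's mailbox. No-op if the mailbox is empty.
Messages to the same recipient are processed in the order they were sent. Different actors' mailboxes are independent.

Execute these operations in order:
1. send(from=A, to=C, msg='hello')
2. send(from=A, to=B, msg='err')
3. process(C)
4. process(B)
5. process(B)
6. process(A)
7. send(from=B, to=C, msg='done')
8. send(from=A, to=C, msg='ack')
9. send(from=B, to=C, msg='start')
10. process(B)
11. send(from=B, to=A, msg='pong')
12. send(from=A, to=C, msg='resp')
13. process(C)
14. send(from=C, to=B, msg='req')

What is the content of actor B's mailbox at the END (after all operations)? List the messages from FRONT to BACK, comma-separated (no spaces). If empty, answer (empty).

After 1 (send(from=A, to=C, msg='hello')): A:[] B:[] C:[hello]
After 2 (send(from=A, to=B, msg='err')): A:[] B:[err] C:[hello]
After 3 (process(C)): A:[] B:[err] C:[]
After 4 (process(B)): A:[] B:[] C:[]
After 5 (process(B)): A:[] B:[] C:[]
After 6 (process(A)): A:[] B:[] C:[]
After 7 (send(from=B, to=C, msg='done')): A:[] B:[] C:[done]
After 8 (send(from=A, to=C, msg='ack')): A:[] B:[] C:[done,ack]
After 9 (send(from=B, to=C, msg='start')): A:[] B:[] C:[done,ack,start]
After 10 (process(B)): A:[] B:[] C:[done,ack,start]
After 11 (send(from=B, to=A, msg='pong')): A:[pong] B:[] C:[done,ack,start]
After 12 (send(from=A, to=C, msg='resp')): A:[pong] B:[] C:[done,ack,start,resp]
After 13 (process(C)): A:[pong] B:[] C:[ack,start,resp]
After 14 (send(from=C, to=B, msg='req')): A:[pong] B:[req] C:[ack,start,resp]

Answer: req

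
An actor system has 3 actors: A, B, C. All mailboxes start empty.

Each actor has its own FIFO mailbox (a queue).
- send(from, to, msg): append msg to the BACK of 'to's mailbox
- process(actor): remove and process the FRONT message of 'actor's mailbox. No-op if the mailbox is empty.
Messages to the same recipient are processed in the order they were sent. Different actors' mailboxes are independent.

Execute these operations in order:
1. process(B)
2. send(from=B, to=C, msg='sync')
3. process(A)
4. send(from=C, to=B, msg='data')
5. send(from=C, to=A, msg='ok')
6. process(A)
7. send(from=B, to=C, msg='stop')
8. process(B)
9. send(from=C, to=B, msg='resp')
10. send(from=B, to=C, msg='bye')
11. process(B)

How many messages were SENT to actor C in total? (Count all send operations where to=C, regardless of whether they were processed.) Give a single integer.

After 1 (process(B)): A:[] B:[] C:[]
After 2 (send(from=B, to=C, msg='sync')): A:[] B:[] C:[sync]
After 3 (process(A)): A:[] B:[] C:[sync]
After 4 (send(from=C, to=B, msg='data')): A:[] B:[data] C:[sync]
After 5 (send(from=C, to=A, msg='ok')): A:[ok] B:[data] C:[sync]
After 6 (process(A)): A:[] B:[data] C:[sync]
After 7 (send(from=B, to=C, msg='stop')): A:[] B:[data] C:[sync,stop]
After 8 (process(B)): A:[] B:[] C:[sync,stop]
After 9 (send(from=C, to=B, msg='resp')): A:[] B:[resp] C:[sync,stop]
After 10 (send(from=B, to=C, msg='bye')): A:[] B:[resp] C:[sync,stop,bye]
After 11 (process(B)): A:[] B:[] C:[sync,stop,bye]

Answer: 3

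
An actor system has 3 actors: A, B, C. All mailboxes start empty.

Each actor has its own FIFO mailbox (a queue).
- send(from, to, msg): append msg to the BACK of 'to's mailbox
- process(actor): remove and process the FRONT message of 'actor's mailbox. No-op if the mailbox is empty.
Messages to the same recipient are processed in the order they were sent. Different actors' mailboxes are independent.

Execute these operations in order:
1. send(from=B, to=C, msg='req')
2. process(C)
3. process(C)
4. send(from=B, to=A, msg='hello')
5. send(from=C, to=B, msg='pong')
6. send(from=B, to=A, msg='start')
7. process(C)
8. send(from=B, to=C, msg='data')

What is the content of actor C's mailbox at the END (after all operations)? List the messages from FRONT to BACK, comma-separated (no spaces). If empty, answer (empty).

Answer: data

Derivation:
After 1 (send(from=B, to=C, msg='req')): A:[] B:[] C:[req]
After 2 (process(C)): A:[] B:[] C:[]
After 3 (process(C)): A:[] B:[] C:[]
After 4 (send(from=B, to=A, msg='hello')): A:[hello] B:[] C:[]
After 5 (send(from=C, to=B, msg='pong')): A:[hello] B:[pong] C:[]
After 6 (send(from=B, to=A, msg='start')): A:[hello,start] B:[pong] C:[]
After 7 (process(C)): A:[hello,start] B:[pong] C:[]
After 8 (send(from=B, to=C, msg='data')): A:[hello,start] B:[pong] C:[data]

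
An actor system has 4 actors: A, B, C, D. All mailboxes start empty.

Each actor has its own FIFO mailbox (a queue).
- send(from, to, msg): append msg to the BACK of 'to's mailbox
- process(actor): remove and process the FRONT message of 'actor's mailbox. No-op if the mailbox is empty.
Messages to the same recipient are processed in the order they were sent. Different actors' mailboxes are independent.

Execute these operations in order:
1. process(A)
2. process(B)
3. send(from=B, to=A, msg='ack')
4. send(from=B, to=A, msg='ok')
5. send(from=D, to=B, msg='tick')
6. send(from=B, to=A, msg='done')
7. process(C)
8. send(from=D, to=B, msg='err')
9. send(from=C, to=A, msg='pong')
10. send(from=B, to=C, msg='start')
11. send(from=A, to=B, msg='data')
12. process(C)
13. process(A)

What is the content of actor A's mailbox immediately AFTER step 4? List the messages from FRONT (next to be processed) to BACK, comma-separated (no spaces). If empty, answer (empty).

After 1 (process(A)): A:[] B:[] C:[] D:[]
After 2 (process(B)): A:[] B:[] C:[] D:[]
After 3 (send(from=B, to=A, msg='ack')): A:[ack] B:[] C:[] D:[]
After 4 (send(from=B, to=A, msg='ok')): A:[ack,ok] B:[] C:[] D:[]

ack,ok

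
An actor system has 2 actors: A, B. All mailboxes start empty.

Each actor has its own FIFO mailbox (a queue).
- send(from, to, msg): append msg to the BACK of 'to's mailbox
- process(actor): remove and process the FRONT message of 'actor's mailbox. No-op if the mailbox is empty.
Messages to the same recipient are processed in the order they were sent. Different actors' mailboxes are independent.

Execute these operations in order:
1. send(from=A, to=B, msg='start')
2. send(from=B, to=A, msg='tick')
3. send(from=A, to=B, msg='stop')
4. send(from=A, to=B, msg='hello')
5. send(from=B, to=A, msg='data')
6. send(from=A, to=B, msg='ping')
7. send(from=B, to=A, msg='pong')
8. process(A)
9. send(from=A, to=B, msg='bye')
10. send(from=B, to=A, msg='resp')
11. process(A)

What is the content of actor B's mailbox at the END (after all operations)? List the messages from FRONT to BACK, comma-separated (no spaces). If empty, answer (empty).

Answer: start,stop,hello,ping,bye

Derivation:
After 1 (send(from=A, to=B, msg='start')): A:[] B:[start]
After 2 (send(from=B, to=A, msg='tick')): A:[tick] B:[start]
After 3 (send(from=A, to=B, msg='stop')): A:[tick] B:[start,stop]
After 4 (send(from=A, to=B, msg='hello')): A:[tick] B:[start,stop,hello]
After 5 (send(from=B, to=A, msg='data')): A:[tick,data] B:[start,stop,hello]
After 6 (send(from=A, to=B, msg='ping')): A:[tick,data] B:[start,stop,hello,ping]
After 7 (send(from=B, to=A, msg='pong')): A:[tick,data,pong] B:[start,stop,hello,ping]
After 8 (process(A)): A:[data,pong] B:[start,stop,hello,ping]
After 9 (send(from=A, to=B, msg='bye')): A:[data,pong] B:[start,stop,hello,ping,bye]
After 10 (send(from=B, to=A, msg='resp')): A:[data,pong,resp] B:[start,stop,hello,ping,bye]
After 11 (process(A)): A:[pong,resp] B:[start,stop,hello,ping,bye]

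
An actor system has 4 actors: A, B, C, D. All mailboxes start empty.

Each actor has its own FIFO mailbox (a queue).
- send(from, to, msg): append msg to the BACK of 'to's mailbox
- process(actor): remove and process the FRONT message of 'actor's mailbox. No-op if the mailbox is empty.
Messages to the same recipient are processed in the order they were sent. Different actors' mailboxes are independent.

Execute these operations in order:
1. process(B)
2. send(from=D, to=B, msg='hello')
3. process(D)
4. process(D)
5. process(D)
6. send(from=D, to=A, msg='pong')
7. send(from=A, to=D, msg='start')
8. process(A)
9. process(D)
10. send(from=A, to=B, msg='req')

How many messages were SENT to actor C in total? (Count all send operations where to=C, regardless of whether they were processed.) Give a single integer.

Answer: 0

Derivation:
After 1 (process(B)): A:[] B:[] C:[] D:[]
After 2 (send(from=D, to=B, msg='hello')): A:[] B:[hello] C:[] D:[]
After 3 (process(D)): A:[] B:[hello] C:[] D:[]
After 4 (process(D)): A:[] B:[hello] C:[] D:[]
After 5 (process(D)): A:[] B:[hello] C:[] D:[]
After 6 (send(from=D, to=A, msg='pong')): A:[pong] B:[hello] C:[] D:[]
After 7 (send(from=A, to=D, msg='start')): A:[pong] B:[hello] C:[] D:[start]
After 8 (process(A)): A:[] B:[hello] C:[] D:[start]
After 9 (process(D)): A:[] B:[hello] C:[] D:[]
After 10 (send(from=A, to=B, msg='req')): A:[] B:[hello,req] C:[] D:[]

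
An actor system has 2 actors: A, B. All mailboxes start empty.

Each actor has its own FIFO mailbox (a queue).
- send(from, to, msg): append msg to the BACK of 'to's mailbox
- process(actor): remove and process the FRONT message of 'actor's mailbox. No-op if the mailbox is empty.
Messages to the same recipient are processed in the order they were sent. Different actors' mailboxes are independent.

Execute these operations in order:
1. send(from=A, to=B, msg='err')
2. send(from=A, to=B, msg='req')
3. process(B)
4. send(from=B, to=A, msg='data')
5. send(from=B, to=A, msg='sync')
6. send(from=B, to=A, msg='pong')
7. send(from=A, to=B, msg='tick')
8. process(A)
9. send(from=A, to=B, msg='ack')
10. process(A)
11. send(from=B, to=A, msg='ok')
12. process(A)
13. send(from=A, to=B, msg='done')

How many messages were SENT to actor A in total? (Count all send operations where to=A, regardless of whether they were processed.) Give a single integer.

After 1 (send(from=A, to=B, msg='err')): A:[] B:[err]
After 2 (send(from=A, to=B, msg='req')): A:[] B:[err,req]
After 3 (process(B)): A:[] B:[req]
After 4 (send(from=B, to=A, msg='data')): A:[data] B:[req]
After 5 (send(from=B, to=A, msg='sync')): A:[data,sync] B:[req]
After 6 (send(from=B, to=A, msg='pong')): A:[data,sync,pong] B:[req]
After 7 (send(from=A, to=B, msg='tick')): A:[data,sync,pong] B:[req,tick]
After 8 (process(A)): A:[sync,pong] B:[req,tick]
After 9 (send(from=A, to=B, msg='ack')): A:[sync,pong] B:[req,tick,ack]
After 10 (process(A)): A:[pong] B:[req,tick,ack]
After 11 (send(from=B, to=A, msg='ok')): A:[pong,ok] B:[req,tick,ack]
After 12 (process(A)): A:[ok] B:[req,tick,ack]
After 13 (send(from=A, to=B, msg='done')): A:[ok] B:[req,tick,ack,done]

Answer: 4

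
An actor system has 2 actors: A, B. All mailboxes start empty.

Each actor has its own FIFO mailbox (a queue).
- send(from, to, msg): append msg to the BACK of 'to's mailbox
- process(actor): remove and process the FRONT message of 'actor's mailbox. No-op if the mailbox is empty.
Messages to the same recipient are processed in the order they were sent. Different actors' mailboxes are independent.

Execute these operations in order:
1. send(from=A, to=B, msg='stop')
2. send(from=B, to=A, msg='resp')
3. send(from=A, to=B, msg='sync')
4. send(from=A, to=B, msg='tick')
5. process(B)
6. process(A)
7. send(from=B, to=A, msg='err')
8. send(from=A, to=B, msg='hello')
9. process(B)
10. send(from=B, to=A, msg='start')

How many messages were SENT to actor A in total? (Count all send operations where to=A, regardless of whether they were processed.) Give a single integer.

After 1 (send(from=A, to=B, msg='stop')): A:[] B:[stop]
After 2 (send(from=B, to=A, msg='resp')): A:[resp] B:[stop]
After 3 (send(from=A, to=B, msg='sync')): A:[resp] B:[stop,sync]
After 4 (send(from=A, to=B, msg='tick')): A:[resp] B:[stop,sync,tick]
After 5 (process(B)): A:[resp] B:[sync,tick]
After 6 (process(A)): A:[] B:[sync,tick]
After 7 (send(from=B, to=A, msg='err')): A:[err] B:[sync,tick]
After 8 (send(from=A, to=B, msg='hello')): A:[err] B:[sync,tick,hello]
After 9 (process(B)): A:[err] B:[tick,hello]
After 10 (send(from=B, to=A, msg='start')): A:[err,start] B:[tick,hello]

Answer: 3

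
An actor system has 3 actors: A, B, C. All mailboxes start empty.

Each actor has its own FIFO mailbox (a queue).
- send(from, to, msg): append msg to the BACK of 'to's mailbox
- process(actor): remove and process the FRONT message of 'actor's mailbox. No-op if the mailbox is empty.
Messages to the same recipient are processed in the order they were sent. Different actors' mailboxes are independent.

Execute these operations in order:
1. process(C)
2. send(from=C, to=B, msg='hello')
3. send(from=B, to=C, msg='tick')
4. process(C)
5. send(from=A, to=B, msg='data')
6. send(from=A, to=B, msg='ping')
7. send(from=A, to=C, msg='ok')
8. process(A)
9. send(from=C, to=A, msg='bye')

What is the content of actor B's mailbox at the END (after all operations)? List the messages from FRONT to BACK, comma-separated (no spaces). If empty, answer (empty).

Answer: hello,data,ping

Derivation:
After 1 (process(C)): A:[] B:[] C:[]
After 2 (send(from=C, to=B, msg='hello')): A:[] B:[hello] C:[]
After 3 (send(from=B, to=C, msg='tick')): A:[] B:[hello] C:[tick]
After 4 (process(C)): A:[] B:[hello] C:[]
After 5 (send(from=A, to=B, msg='data')): A:[] B:[hello,data] C:[]
After 6 (send(from=A, to=B, msg='ping')): A:[] B:[hello,data,ping] C:[]
After 7 (send(from=A, to=C, msg='ok')): A:[] B:[hello,data,ping] C:[ok]
After 8 (process(A)): A:[] B:[hello,data,ping] C:[ok]
After 9 (send(from=C, to=A, msg='bye')): A:[bye] B:[hello,data,ping] C:[ok]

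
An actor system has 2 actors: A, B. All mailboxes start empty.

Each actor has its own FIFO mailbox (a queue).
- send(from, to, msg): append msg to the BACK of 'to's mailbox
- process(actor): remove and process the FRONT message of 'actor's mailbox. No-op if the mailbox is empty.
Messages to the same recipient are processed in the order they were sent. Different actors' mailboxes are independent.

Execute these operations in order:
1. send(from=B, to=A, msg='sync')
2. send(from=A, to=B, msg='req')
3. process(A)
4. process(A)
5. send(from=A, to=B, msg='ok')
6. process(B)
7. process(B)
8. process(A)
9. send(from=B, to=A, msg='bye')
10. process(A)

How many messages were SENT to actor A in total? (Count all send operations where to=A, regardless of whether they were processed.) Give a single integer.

Answer: 2

Derivation:
After 1 (send(from=B, to=A, msg='sync')): A:[sync] B:[]
After 2 (send(from=A, to=B, msg='req')): A:[sync] B:[req]
After 3 (process(A)): A:[] B:[req]
After 4 (process(A)): A:[] B:[req]
After 5 (send(from=A, to=B, msg='ok')): A:[] B:[req,ok]
After 6 (process(B)): A:[] B:[ok]
After 7 (process(B)): A:[] B:[]
After 8 (process(A)): A:[] B:[]
After 9 (send(from=B, to=A, msg='bye')): A:[bye] B:[]
After 10 (process(A)): A:[] B:[]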